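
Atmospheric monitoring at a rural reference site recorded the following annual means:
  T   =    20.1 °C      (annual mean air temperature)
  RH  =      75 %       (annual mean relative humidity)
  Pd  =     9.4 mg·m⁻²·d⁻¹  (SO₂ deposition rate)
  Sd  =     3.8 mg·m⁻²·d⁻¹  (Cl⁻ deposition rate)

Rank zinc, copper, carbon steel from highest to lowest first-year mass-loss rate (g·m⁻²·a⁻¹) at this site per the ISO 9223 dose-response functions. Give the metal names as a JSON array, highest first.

zinc: T>10 °C ⇒ hinge -0.071·(20.1−10) = -0.7171
  sulphur-dioxide contribution → 0.5317 μm/a
  chloride contribution → 0.3768 μm/a
  total first-year rate 0.9085 μm/a
  mass loss = 0.9085 μm/a × 7.14 g/cm³ = 6.486 g·m⁻²·a⁻¹
copper: T>10 °C ⇒ hinge -0.080·(20.1−10) = -0.8080
  sulphur-dioxide contribution → 0.3533 μm/a
  chloride contribution → 0.5856 μm/a
  total first-year rate 0.9389 μm/a
  mass loss = 0.9389 μm/a × 8.96 g/cm³ = 8.412 g·m⁻²·a⁻¹
carbon steel: f(T) = -0.054·(T−10) [T>10 °C] = -0.5454
  sulphur-dioxide contribution → 14.74 μm/a
  chloride contribution → 6.196 μm/a
  total first-year rate 20.94 μm/a
  mass loss = 20.94 μm/a × 7.85 g/cm³ = 164.4 g·m⁻²·a⁻¹
Ordering by g·m⁻²·a⁻¹: carbon steel (164) > copper (8.41) > zinc (6.49)

["carbon steel", "copper", "zinc"]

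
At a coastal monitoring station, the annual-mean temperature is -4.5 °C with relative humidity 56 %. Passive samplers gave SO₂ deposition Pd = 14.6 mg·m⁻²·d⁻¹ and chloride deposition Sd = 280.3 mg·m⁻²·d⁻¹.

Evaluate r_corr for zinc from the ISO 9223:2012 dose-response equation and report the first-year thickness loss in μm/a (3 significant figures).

r_corr = 0.782 μm/a

zinc: f(T) = +0.038·(T−10) [T≤10 °C] = -0.5510
  sulphur-dioxide contribution → 0.3179 μm/a
  chloride contribution → 0.4641 μm/a
  ⇒ r_corr(zinc) = 0.7821 μm/a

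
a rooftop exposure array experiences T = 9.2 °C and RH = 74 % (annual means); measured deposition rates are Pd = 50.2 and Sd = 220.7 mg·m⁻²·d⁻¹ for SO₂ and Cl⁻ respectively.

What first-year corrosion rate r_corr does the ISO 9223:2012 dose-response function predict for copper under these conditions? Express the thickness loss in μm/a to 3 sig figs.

copper: temperature factor f = +0.126·(-0.8) = -0.1008
  Pd branch = 0.0053·Pd^0.26·e^(0.059·RH+f) = 1.044 μm/a
  Sd branch = 0.01025·Sd^0.27·e^(0.036·RH+0.049·T) = 0.9915 μm/a
  sum: 1.044 + 0.9915 → r_corr = 2.036 μm/a

r_corr = 2.04 μm/a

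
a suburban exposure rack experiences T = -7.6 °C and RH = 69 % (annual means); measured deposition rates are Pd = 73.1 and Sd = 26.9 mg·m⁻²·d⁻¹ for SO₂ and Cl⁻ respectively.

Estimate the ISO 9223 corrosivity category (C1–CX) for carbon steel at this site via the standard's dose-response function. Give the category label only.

carbon steel: T≤10 °C ⇒ hinge +0.150·(-7.6−10) = -2.6400
  Pd branch = 1.77·Pd^0.52·e^(0.02·RH+f) = 4.677 μm/a
  Sd branch = 0.102·Sd^0.62·e^(0.033·RH+0.04·T) = 5.648 μm/a
  r_corr = 4.677 + 5.648 = 10.33 μm/a
10.3 μm/a falls in (1.3, 25] for carbon steel → category C2

C2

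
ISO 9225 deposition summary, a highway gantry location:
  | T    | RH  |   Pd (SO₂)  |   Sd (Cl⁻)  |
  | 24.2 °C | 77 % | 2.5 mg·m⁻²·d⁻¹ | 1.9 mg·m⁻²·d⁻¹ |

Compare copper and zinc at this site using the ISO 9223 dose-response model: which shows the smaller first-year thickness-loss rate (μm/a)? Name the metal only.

copper: temperature factor f = -0.080·(14.2) = -1.1360
  SO₂ term: 0.0053·2.5^0.26·exp(0.059·77-1.1360) = 0.2029
  Cl⁻ term: 0.01025·1.9^0.27·exp(0.036·77+0.049·24.2) = 0.638
  r_corr = 0.2029 + 0.638 = 0.841 μm/a
zinc: f(T) = -0.071·(T−10) [T>10 °C] = -1.0082
  SO₂ term: 0.0129·2.5^0.44·exp(0.046·77-1.0082) = 0.2433
  Cl⁻ term: 0.0175·1.9^0.57·exp(0.008·77+0.085·24.2) = 0.3654
  r_corr = 0.2433 + 0.3654 = 0.6087 μm/a
Ordering by μm/a: copper (0.841) > zinc (0.609)

zinc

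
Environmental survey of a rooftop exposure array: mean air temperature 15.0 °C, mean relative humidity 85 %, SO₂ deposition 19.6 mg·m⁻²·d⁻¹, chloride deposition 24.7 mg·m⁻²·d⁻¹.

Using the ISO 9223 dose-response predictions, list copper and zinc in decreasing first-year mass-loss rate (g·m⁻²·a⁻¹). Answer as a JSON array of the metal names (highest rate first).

["copper", "zinc"]

copper: f(T) = -0.080·(T−10) [T>10 °C] = -0.4000
  Pd branch = 0.0053·Pd^0.26·e^(0.059·RH+f) = 1.16 μm/a
  Cl⁻ term: 0.01025·24.7^0.27·exp(0.036·85+0.049·15.0) = 1.084
  r_corr = 1.16 + 1.084 = 2.244 μm/a
  mass loss = 2.244 μm/a × 8.96 g/cm³ = 20.11 g·m⁻²·a⁻¹
zinc: temperature factor f = -0.071·(5.0) = -0.3550
  SO₂ term: 0.0129·19.6^0.44·exp(0.046·85-0.3550) = 1.671
  Cl⁻ term: 0.0175·24.7^0.57·exp(0.008·85+0.085·15.0) = 0.769
  r_corr = 1.671 + 0.769 = 2.44 μm/a
  mass loss = 2.44 μm/a × 7.14 g/cm³ = 17.42 g·m⁻²·a⁻¹
Ordering by g·m⁻²·a⁻¹: copper (20.1) > zinc (17.4)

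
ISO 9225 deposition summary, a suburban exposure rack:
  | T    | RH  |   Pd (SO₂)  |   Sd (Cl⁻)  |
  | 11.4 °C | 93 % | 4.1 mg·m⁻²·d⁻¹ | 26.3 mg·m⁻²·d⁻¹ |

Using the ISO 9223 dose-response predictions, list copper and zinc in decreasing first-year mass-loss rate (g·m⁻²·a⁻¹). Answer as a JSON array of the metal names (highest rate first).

copper: temperature factor f = -0.080·(1.4) = -0.1120
  Pd branch = 0.0053·Pd^0.26·e^(0.059·RH+f) = 1.652 μm/a
  Sd branch = 0.01025·Sd^0.27·e^(0.036·RH+0.049·T) = 1.232 μm/a
  sum: 1.652 + 1.232 → r_corr = 2.884 μm/a
  mass loss = 2.884 μm/a × 8.96 g/cm³ = 25.84 g·m⁻²·a⁻¹
zinc: temperature factor f = -0.071·(1.4) = -0.0994
  SO₂ term: 0.0129·4.1^0.44·exp(0.046·93-0.0994) = 1.567
  Sd branch = 0.0175·Sd^0.57·e^(0.008·RH+0.085·T) = 0.6257 μm/a
  r_corr = 1.567 + 0.6257 = 2.192 μm/a
  mass loss = 2.192 μm/a × 7.14 g/cm³ = 15.65 g·m⁻²·a⁻¹
Ordering by g·m⁻²·a⁻¹: copper (25.8) > zinc (15.7)

["copper", "zinc"]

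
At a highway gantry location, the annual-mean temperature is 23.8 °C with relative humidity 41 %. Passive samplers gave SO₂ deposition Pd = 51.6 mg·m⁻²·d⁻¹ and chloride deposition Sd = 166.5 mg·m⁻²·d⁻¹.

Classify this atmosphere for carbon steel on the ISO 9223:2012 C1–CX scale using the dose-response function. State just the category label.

carbon steel: temperature factor f = -0.054·(13.8) = -0.7452
  sulphur-dioxide contribution → 14.83 μm/a
  chloride contribution → 24.37 μm/a
  ⇒ r_corr(carbon steel) = 39.2 μm/a
Category bounds: 25…50 μm/a bracket r_corr ⇒ C3

C3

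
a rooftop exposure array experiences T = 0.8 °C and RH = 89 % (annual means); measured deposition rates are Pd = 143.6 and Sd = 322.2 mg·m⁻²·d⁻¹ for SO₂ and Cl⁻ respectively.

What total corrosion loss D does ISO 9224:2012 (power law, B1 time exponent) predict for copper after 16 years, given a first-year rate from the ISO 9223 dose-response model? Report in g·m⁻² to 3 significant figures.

copper: T≤10 °C ⇒ hinge +0.126·(0.8−10) = -1.1592
  SO₂ term: 0.0053·143.6^0.26·exp(0.059·89-1.1592) = 1.154
  Sd branch = 0.01025·Sd^0.27·e^(0.036·RH+0.049·T) = 1.249 μm/a
  sum: 1.154 + 1.249 → r_corr = 2.403 μm/a
Power-law: D(16) = r_corr · 16^0.667
  D(16) = 2.403 × 16^0.667 = 2.403 × 6.355 = 15.27 μm
  Mass loss = 15.27 μm × 8.96 g/cm³ = 136.8 g·m⁻²

D(16) = 137 g·m⁻²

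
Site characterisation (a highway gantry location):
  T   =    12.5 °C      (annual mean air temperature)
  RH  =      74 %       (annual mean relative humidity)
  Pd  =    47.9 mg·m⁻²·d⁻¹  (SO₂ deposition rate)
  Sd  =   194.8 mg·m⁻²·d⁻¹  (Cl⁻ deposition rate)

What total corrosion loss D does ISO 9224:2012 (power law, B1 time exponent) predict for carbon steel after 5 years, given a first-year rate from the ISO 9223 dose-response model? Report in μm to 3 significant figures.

carbon steel: temperature factor f = -0.054·(2.5) = -0.1350
  SO₂ term: 1.77·47.9^0.52·exp(0.02·74-0.1350) = 50.8
  Cl⁻ term: 0.102·194.8^0.62·exp(0.033·74+0.04·12.5) = 50.8
  sum: 50.8 + 50.8 → r_corr = 101.6 μm/a
ISO 9224: D(t) = r_corr · t^b with b = 0.523 (carbon steel, B1)
  D(5) = 101.6 × 5^0.523 = 101.6 × 2.32 = 235.7 μm

D(5) = 236 μm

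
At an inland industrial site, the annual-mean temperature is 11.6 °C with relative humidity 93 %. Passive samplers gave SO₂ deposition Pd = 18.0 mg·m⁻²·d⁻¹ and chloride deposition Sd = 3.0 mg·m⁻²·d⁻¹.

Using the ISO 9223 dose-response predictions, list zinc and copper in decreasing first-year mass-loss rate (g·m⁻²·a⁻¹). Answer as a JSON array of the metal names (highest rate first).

["copper", "zinc"]

zinc: T>10 °C ⇒ hinge -0.071·(11.6−10) = -0.1136
  SO₂ term: 0.0129·18.0^0.44·exp(0.046·93-0.1136) = 2.961
  Sd branch = 0.0175·Sd^0.57·e^(0.008·RH+0.085·T) = 0.1846 μm/a
  sum: 2.961 + 0.1846 → r_corr = 3.146 μm/a
  mass loss = 3.146 μm/a × 7.14 g/cm³ = 22.46 g·m⁻²·a⁻¹
copper: temperature factor f = -0.080·(1.6) = -0.1280
  Pd branch = 0.0053·Pd^0.26·e^(0.059·RH+f) = 2.388 μm/a
  Sd branch = 0.01025·Sd^0.27·e^(0.036·RH+0.049·T) = 0.6925 μm/a
  r_corr = 2.388 + 0.6925 = 3.08 μm/a
  mass loss = 3.08 μm/a × 8.96 g/cm³ = 27.6 g·m⁻²·a⁻¹
Ordering by g·m⁻²·a⁻¹: copper (27.6) > zinc (22.5)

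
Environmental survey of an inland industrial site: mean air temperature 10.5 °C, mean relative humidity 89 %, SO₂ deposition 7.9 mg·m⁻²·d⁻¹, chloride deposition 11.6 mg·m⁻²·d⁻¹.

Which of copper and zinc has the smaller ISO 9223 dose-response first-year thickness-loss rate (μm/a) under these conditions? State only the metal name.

zinc

copper: temperature factor f = -0.080·(0.5) = -0.0400
  Pd branch = 0.0053·Pd^0.26·e^(0.059·RH+f) = 1.663 μm/a
  Sd branch = 0.01025·Sd^0.27·e^(0.036·RH+0.049·T) = 0.8186 μm/a
  r_corr = 1.663 + 0.8186 = 2.481 μm/a
zinc: temperature factor f = -0.071·(0.5) = -0.0355
  SO₂ term: 0.0129·7.9^0.44·exp(0.046·89-0.0355) = 1.854
  Cl⁻ term: 0.0175·11.6^0.57·exp(0.008·89+0.085·10.5) = 0.3521
  sum: 1.854 + 0.3521 → r_corr = 2.206 μm/a
Ordering by μm/a: copper (2.48) > zinc (2.21)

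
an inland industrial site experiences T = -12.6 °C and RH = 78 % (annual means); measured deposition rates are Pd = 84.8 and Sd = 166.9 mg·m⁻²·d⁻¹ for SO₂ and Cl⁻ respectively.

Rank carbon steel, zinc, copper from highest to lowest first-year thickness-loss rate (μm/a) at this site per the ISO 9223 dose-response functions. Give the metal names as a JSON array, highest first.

carbon steel: T≤10 °C ⇒ hinge +0.150·(-12.6−10) = -3.3900
  sulphur-dioxide contribution → 2.857 μm/a
  chloride contribution → 19.3 μm/a
  ⇒ r_corr(carbon steel) = 22.16 μm/a
zinc: temperature factor f = +0.038·(-22.6) = -0.8588
  sulphur-dioxide contribution → 1.394 μm/a
  chloride contribution → 0.2069 μm/a
  ⇒ r_corr(zinc) = 1.601 μm/a
copper: f(T) = +0.126·(T−10) [T≤10 °C] = -2.8476
  sulphur-dioxide contribution → 0.09718 μm/a
  chloride contribution → 0.3649 μm/a
  ⇒ r_corr(copper) = 0.4621 μm/a
Ordering by μm/a: carbon steel (22.2) > zinc (1.6) > copper (0.462)

["carbon steel", "zinc", "copper"]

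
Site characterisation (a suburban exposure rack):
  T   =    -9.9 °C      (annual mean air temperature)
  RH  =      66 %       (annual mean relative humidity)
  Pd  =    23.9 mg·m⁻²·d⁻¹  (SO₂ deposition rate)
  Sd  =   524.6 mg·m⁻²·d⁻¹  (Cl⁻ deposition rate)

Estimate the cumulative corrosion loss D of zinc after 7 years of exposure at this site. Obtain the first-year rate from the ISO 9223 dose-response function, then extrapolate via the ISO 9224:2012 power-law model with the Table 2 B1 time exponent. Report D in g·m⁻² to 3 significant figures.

D(7) = 33.5 g·m⁻²

zinc: f(T) = +0.038·(T−10) [T≤10 °C] = -0.7562
  Pd branch = 0.0129·Pd^0.44·e^(0.046·RH+f) = 0.5096 μm/a
  Cl⁻ term: 0.0175·524.6^0.57·exp(0.008·66+0.085·-9.9) = 0.4541
  r_corr = 0.5096 + 0.4541 = 0.9637 μm/a
Long-term exponent b (ISO 9224 Table 2, B1) = 0.813
  D(7) = 0.9637 × 7^0.813 = 0.9637 × 4.865 = 4.688 μm
  Mass loss = 4.688 μm × 7.14 g/cm³ = 33.47 g·m⁻²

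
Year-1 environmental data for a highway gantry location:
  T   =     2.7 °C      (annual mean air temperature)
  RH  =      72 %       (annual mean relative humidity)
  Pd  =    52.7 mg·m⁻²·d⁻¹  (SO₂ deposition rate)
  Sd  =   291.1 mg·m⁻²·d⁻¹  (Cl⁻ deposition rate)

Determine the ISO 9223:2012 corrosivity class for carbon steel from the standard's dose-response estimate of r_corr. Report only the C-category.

C4

carbon steel: T≤10 °C ⇒ hinge +0.150·(2.7−10) = -1.0950
  sulphur-dioxide contribution → 19.64 μm/a
  chloride contribution → 41.22 μm/a
  total first-year rate 60.86 μm/a
Category bounds: 50…80 μm/a bracket r_corr ⇒ C4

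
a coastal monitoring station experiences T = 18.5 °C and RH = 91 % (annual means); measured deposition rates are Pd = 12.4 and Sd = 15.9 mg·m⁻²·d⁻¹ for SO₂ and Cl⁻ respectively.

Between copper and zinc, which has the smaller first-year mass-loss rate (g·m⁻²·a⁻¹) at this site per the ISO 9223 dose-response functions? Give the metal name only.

zinc

copper: f(T) = -0.080·(T−10) [T>10 °C] = -0.6800
  sulphur-dioxide contribution → 1.109 μm/a
  chloride contribution → 1.418 μm/a
  total first-year rate 2.527 μm/a
  mass loss = 2.527 μm/a × 8.96 g/cm³ = 22.64 g·m⁻²·a⁻¹
zinc: temperature factor f = -0.071·(8.5) = -0.6035
  sulphur-dioxide contribution → 1.405 μm/a
  chloride contribution → 0.8451 μm/a
  ⇒ r_corr(zinc) = 2.25 μm/a
  mass loss = 2.25 μm/a × 7.14 g/cm³ = 16.06 g·m⁻²·a⁻¹
Ordering by g·m⁻²·a⁻¹: copper (22.6) > zinc (16.1)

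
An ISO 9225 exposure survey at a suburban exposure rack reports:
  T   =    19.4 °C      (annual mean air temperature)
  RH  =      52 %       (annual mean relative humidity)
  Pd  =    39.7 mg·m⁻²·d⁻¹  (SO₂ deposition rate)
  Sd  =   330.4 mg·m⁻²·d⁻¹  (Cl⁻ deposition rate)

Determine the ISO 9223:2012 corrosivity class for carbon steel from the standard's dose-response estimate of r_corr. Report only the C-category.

carbon steel: T>10 °C ⇒ hinge -0.054·(19.4−10) = -0.5076
  SO₂ term: 1.77·39.7^0.52·exp(0.02·52-0.5076) = 20.44
  Cl⁻ term: 0.102·330.4^0.62·exp(0.033·52+0.04·19.4) = 44.94
  r_corr = 20.44 + 44.94 = 65.39 μm/a
65.4 μm/a falls in (50, 80] for carbon steel → category C4

C4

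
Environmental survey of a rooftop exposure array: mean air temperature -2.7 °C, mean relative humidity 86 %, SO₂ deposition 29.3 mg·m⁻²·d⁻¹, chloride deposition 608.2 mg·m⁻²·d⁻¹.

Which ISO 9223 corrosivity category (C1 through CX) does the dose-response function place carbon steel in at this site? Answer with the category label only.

C5

carbon steel: temperature factor f = +0.150·(-12.7) = -1.9050
  Pd branch = 1.77·Pd^0.52·e^(0.02·RH+f) = 8.519 μm/a
  Sd branch = 0.102·Sd^0.62·e^(0.033·RH+0.04·T) = 83.24 μm/a
  sum: 8.519 + 83.24 → r_corr = 91.76 μm/a
ISO 9223 Table 2 (carbon steel): 80 < 91.8 ≤ 200 μm/a ⇒ C5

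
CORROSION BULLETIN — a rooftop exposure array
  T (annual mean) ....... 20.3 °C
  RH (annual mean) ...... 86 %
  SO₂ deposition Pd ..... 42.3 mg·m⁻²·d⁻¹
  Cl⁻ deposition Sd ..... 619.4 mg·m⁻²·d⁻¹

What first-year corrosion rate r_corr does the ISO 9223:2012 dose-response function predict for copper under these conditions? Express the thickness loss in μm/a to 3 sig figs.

r_corr = 4.46 μm/a

copper: temperature factor f = -0.080·(10.3) = -0.8240
  sulphur-dioxide contribution → 0.9837 μm/a
  chloride contribution → 3.476 μm/a
  ⇒ r_corr(copper) = 4.46 μm/a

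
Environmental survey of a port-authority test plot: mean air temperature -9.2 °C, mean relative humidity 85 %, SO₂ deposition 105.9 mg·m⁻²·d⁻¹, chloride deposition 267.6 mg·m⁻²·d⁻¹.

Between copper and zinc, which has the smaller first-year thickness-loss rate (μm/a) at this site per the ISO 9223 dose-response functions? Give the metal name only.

copper

copper: temperature factor f = +0.126·(-19.2) = -2.4192
  sulphur-dioxide contribution → 0.2388 μm/a
  chloride contribution → 0.63 μm/a
  total first-year rate 0.8688 μm/a
zinc: temperature factor f = +0.038·(-19.2) = -0.7296
  sulphur-dioxide contribution → 2.414 μm/a
  chloride contribution → 0.3823 μm/a
  total first-year rate 2.797 μm/a
Ordering by μm/a: zinc (2.8) > copper (0.869)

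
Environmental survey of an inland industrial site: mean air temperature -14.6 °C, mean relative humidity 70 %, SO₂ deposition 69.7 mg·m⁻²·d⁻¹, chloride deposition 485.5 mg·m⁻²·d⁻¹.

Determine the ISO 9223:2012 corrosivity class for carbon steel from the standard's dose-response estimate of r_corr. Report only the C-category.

carbon steel: f(T) = +0.150·(T−10) [T≤10 °C] = -3.6900
  SO₂ term: 1.77·69.7^0.52·exp(0.02·70-3.6900) = 1.629
  Sd branch = 0.102·Sd^0.62·e^(0.033·RH+0.04·T) = 26.52 μm/a
  r_corr = 1.629 + 26.52 = 28.15 μm/a
28.2 μm/a falls in (25, 50] for carbon steel → category C3

C3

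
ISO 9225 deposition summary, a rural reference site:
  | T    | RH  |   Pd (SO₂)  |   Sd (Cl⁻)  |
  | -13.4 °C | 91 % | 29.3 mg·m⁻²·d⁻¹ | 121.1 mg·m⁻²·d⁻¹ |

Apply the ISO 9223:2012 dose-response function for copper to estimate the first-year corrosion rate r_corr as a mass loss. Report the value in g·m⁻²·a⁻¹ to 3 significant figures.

copper: temperature factor f = +0.126·(-23.4) = -2.9484
  sulphur-dioxide contribution → 0.1435 μm/a
  chloride contribution → 0.5138 μm/a
  ⇒ r_corr(copper) = 0.6573 μm/a
Convert to mass loss: 0.6573 μm/a × 8.96 g/cm³ = 5.889 g·m⁻²·a⁻¹

r_corr = 5.89 g·m⁻²·a⁻¹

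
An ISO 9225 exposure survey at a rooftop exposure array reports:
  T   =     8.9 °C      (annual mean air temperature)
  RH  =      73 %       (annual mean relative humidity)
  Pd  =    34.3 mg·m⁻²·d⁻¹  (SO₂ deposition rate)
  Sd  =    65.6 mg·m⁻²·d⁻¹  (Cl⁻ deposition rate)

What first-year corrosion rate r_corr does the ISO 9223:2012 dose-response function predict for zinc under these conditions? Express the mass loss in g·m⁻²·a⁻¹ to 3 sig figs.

r_corr = 17.2 g·m⁻²·a⁻¹

zinc: temperature factor f = +0.038·(-1.1) = -0.0418
  SO₂ term: 0.0129·34.3^0.44·exp(0.046·73-0.0418) = 1.684
  Cl⁻ term: 0.0175·65.6^0.57·exp(0.008·73+0.085·8.9) = 0.7258
  sum: 1.684 + 0.7258 → r_corr = 2.41 μm/a
Convert to mass loss: 2.41 μm/a × 7.14 g/cm³ = 17.21 g·m⁻²·a⁻¹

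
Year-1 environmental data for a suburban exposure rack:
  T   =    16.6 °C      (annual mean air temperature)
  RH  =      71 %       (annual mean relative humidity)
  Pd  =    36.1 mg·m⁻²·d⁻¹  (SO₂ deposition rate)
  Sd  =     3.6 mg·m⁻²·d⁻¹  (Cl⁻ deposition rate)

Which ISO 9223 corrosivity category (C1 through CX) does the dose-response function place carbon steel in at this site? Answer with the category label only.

carbon steel: temperature factor f = -0.054·(6.6) = -0.3564
  sulphur-dioxide contribution → 33.1 μm/a
  chloride contribution → 4.565 μm/a
  total first-year rate 37.66 μm/a
ISO 9223 Table 2 (carbon steel): 25 < 37.7 ≤ 50 μm/a ⇒ C3

C3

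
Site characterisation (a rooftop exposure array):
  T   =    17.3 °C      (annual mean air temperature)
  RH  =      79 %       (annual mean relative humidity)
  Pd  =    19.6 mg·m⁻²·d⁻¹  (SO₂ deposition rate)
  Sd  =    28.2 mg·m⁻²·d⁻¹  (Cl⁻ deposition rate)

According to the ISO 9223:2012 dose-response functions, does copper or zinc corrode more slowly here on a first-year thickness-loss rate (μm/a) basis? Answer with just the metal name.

copper: temperature factor f = -0.080·(7.3) = -0.5840
  SO₂ term: 0.0053·19.6^0.26·exp(0.059·79-0.5840) = 0.6775
  Cl⁻ term: 0.01025·28.2^0.27·exp(0.036·79+0.049·17.3) = 1.013
  sum: 0.6775 + 1.013 → r_corr = 1.69 μm/a
zinc: temperature factor f = -0.071·(7.3) = -0.5183
  Pd branch = 0.0129·Pd^0.44·e^(0.046·RH+f) = 1.077 μm/a
  Sd branch = 0.0175·Sd^0.57·e^(0.008·RH+0.085·T) = 0.9611 μm/a
  sum: 1.077 + 0.9611 → r_corr = 2.038 μm/a
Ordering by μm/a: zinc (2.04) > copper (1.69)

copper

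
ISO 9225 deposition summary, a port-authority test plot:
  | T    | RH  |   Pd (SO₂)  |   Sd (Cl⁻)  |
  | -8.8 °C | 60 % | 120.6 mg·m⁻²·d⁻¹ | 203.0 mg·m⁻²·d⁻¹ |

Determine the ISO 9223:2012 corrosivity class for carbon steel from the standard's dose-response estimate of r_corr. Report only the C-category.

carbon steel: T≤10 °C ⇒ hinge +0.150·(-8.8−10) = -2.8200
  Pd branch = 1.77·Pd^0.52·e^(0.02·RH+f) = 4.234 μm/a
  Sd branch = 0.102·Sd^0.62·e^(0.033·RH+0.04·T) = 14 μm/a
  r_corr = 4.234 + 14 = 18.24 μm/a
ISO 9223 Table 2 (carbon steel): 1.3 < 18.2 ≤ 25 μm/a ⇒ C2

C2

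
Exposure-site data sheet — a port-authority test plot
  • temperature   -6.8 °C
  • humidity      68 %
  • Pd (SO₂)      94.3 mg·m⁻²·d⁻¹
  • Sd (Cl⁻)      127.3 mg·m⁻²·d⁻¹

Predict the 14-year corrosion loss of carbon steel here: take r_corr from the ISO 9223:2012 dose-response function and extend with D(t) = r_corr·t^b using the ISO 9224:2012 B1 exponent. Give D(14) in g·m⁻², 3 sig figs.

D(14) = 646 g·m⁻²

carbon steel: temperature factor f = +0.150·(-16.8) = -2.5200
  SO₂ term: 1.77·94.3^0.52·exp(0.02·68-2.5200) = 5.901
  Sd branch = 0.102·Sd^0.62·e^(0.033·RH+0.04·T) = 14.79 μm/a
  sum: 5.901 + 14.79 → r_corr = 20.69 μm/a
ISO 9224: D(t) = r_corr · t^b with b = 0.523 (carbon steel, B1)
  D(14) = 20.69 × 14^0.523 = 20.69 × 3.976 = 82.27 μm
  Mass loss = 82.27 μm × 7.85 g/cm³ = 645.8 g·m⁻²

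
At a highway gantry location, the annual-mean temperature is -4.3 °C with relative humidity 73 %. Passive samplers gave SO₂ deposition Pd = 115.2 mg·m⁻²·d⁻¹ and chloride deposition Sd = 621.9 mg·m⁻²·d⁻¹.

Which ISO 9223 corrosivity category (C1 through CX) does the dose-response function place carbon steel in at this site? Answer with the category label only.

carbon steel: T≤10 °C ⇒ hinge +0.150·(-4.3−10) = -2.1450
  Pd branch = 1.77·Pd^0.52·e^(0.02·RH+f) = 10.53 μm/a
  Cl⁻ term: 0.102·621.9^0.62·exp(0.033·73+0.04·-4.3) = 51.55
  sum: 10.53 + 51.55 → r_corr = 62.08 μm/a
ISO 9223 Table 2 (carbon steel): 50 < 62.1 ≤ 80 μm/a ⇒ C4

C4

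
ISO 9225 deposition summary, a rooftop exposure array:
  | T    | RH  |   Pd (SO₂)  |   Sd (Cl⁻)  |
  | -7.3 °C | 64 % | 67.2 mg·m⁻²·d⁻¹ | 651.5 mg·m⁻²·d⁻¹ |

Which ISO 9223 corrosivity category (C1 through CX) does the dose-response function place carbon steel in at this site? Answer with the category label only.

carbon steel: f(T) = +0.150·(T−10) [T≤10 °C] = -2.5950
  SO₂ term: 1.77·67.2^0.52·exp(0.02·64-2.5950) = 4.237
  Sd branch = 0.102·Sd^0.62·e^(0.033·RH+0.04·T) = 34.97 μm/a
  r_corr = 4.237 + 34.97 = 39.2 μm/a
Category bounds: 25…50 μm/a bracket r_corr ⇒ C3

C3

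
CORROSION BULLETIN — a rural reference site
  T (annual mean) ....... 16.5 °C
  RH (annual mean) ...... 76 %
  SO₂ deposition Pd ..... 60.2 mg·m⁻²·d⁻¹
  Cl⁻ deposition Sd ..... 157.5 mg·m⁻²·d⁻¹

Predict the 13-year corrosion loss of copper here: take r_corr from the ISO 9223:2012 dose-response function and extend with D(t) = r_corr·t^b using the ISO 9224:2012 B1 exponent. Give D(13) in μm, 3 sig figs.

copper: f(T) = -0.080·(T−10) [T>10 °C] = -0.5200
  Pd branch = 0.0053·Pd^0.26·e^(0.059·RH+f) = 0.8101 μm/a
  Cl⁻ term: 0.01025·157.5^0.27·exp(0.036·76+0.049·16.5) = 1.391
  sum: 0.8101 + 1.391 → r_corr = 2.201 μm/a
Long-term exponent b (ISO 9224 Table 2, B1) = 0.667
  D(13) = 2.201 × 13^0.667 = 2.201 × 5.534 = 12.18 μm

D(13) = 12.2 μm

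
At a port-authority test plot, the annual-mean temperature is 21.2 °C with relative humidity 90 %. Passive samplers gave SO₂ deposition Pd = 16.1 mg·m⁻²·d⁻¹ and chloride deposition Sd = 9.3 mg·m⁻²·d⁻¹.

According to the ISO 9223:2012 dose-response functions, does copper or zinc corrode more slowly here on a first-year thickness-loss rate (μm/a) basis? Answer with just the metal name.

zinc

copper: f(T) = -0.080·(T−10) [T>10 °C] = -0.8960
  Pd branch = 0.0053·Pd^0.26·e^(0.059·RH+f) = 0.9016 μm/a
  Sd branch = 0.01025·Sd^0.27·e^(0.036·RH+0.049·T) = 1.35 μm/a
  r_corr = 0.9016 + 1.35 = 2.252 μm/a
zinc: temperature factor f = -0.071·(11.2) = -0.7952
  SO₂ term: 0.0129·16.1^0.44·exp(0.046·90-0.7952) = 1.242
  Cl⁻ term: 0.0175·9.3^0.57·exp(0.008·90+0.085·21.2) = 0.7769
  r_corr = 1.242 + 0.7769 = 2.019 μm/a
Ordering by μm/a: copper (2.25) > zinc (2.02)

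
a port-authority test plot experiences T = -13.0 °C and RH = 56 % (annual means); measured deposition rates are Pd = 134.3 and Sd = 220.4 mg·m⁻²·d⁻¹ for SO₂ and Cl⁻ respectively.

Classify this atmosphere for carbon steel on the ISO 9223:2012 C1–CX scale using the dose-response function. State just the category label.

carbon steel: T≤10 °C ⇒ hinge +0.150·(-13.0−10) = -3.4500
  SO₂ term: 1.77·134.3^0.52·exp(0.02·56-3.4500) = 2.201
  Cl⁻ term: 0.102·220.4^0.62·exp(0.033·56+0.04·-13.0) = 10.92
  sum: 2.201 + 10.92 → r_corr = 13.12 μm/a
ISO 9223 Table 2 (carbon steel): 1.3 < 13.1 ≤ 25 μm/a ⇒ C2

C2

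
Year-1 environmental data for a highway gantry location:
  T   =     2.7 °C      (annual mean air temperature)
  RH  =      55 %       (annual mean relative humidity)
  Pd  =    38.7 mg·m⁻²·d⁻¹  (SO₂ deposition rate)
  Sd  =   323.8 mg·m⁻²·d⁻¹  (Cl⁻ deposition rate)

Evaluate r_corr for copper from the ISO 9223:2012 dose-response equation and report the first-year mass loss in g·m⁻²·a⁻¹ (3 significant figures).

copper: f(T) = +0.126·(T−10) [T≤10 °C] = -0.9198
  Pd branch = 0.0053·Pd^0.26·e^(0.059·RH+f) = 0.1402 μm/a
  Sd branch = 0.01025·Sd^0.27·e^(0.036·RH+0.049·T) = 0.4035 μm/a
  sum: 0.1402 + 0.4035 → r_corr = 0.5438 μm/a
Convert to mass loss: 0.5438 μm/a × 8.96 g/cm³ = 4.872 g·m⁻²·a⁻¹

r_corr = 4.87 g·m⁻²·a⁻¹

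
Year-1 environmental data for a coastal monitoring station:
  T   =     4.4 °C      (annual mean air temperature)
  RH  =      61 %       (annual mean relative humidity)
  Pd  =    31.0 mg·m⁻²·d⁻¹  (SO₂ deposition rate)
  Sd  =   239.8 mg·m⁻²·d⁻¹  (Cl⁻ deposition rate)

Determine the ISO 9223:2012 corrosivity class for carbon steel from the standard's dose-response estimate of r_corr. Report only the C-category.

C3

carbon steel: T≤10 °C ⇒ hinge +0.150·(4.4−10) = -0.8400
  sulphur-dioxide contribution → 15.44 μm/a
  chloride contribution → 27.21 μm/a
  ⇒ r_corr(carbon steel) = 42.65 μm/a
ISO 9223 Table 2 (carbon steel): 25 < 42.6 ≤ 50 μm/a ⇒ C3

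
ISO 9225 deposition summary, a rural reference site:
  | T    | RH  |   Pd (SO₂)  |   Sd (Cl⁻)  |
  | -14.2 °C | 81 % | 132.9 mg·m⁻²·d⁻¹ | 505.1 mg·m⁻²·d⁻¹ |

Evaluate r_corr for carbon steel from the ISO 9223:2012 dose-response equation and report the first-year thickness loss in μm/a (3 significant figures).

carbon steel: f(T) = +0.150·(T−10) [T≤10 °C] = -3.6300
  Pd branch = 1.77·Pd^0.52·e^(0.02·RH+f) = 3.015 μm/a
  Cl⁻ term: 0.102·505.1^0.62·exp(0.033·81+0.04·-14.2) = 39.71
  sum: 3.015 + 39.71 → r_corr = 42.72 μm/a

r_corr = 42.7 μm/a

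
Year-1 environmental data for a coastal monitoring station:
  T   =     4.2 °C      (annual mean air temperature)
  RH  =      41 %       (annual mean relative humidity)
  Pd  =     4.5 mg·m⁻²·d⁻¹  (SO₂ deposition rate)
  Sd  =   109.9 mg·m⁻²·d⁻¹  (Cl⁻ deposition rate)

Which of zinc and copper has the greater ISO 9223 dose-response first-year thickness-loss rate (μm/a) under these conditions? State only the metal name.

zinc

zinc: T≤10 °C ⇒ hinge +0.038·(4.2−10) = -0.2204
  SO₂ term: 0.0129·4.5^0.44·exp(0.046·41-0.2204) = 0.1322
  Cl⁻ term: 0.0175·109.9^0.57·exp(0.008·41+0.085·4.2) = 0.5057
  r_corr = 0.1322 + 0.5057 = 0.6379 μm/a
copper: f(T) = +0.126·(T−10) [T≤10 °C] = -0.7308
  SO₂ term: 0.0053·4.5^0.26·exp(0.059·41-0.7308) = 0.04239
  Cl⁻ term: 0.01025·109.9^0.27·exp(0.036·41+0.049·4.2) = 0.196
  r_corr = 0.04239 + 0.196 = 0.2384 μm/a
Ordering by μm/a: zinc (0.638) > copper (0.238)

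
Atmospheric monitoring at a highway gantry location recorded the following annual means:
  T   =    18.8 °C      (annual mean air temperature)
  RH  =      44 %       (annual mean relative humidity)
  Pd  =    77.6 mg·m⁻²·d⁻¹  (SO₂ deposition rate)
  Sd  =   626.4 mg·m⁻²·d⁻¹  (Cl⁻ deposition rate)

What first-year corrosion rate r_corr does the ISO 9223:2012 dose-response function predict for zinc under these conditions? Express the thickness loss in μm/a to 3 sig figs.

r_corr = 5.19 μm/a

zinc: temperature factor f = -0.071·(8.8) = -0.6248
  SO₂ term: 0.0129·77.6^0.44·exp(0.046·44-0.6248) = 0.3546
  Sd branch = 0.0175·Sd^0.57·e^(0.008·RH+0.085·T) = 4.832 μm/a
  sum: 0.3546 + 4.832 → r_corr = 5.187 μm/a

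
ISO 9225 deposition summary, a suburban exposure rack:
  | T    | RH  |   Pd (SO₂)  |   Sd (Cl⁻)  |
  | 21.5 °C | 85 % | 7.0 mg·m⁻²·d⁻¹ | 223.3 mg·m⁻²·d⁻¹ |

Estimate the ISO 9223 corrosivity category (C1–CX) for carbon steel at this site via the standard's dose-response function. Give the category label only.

C5

carbon steel: T>10 °C ⇒ hinge -0.054·(21.5−10) = -0.6210
  Pd branch = 1.77·Pd^0.52·e^(0.02·RH+f) = 14.32 μm/a
  Sd branch = 0.102·Sd^0.62·e^(0.033·RH+0.04·T) = 113.9 μm/a
  sum: 14.32 + 113.9 → r_corr = 128.2 μm/a
128 μm/a falls in (80, 200] for carbon steel → category C5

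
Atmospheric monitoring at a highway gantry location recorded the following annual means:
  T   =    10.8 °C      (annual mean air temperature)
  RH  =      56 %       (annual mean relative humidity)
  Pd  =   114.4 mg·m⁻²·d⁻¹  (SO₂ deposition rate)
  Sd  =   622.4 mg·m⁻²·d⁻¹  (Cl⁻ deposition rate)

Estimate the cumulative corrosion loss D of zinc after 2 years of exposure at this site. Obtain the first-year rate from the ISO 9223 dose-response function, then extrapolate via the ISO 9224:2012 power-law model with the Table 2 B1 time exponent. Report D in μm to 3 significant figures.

D(2) = 6.98 μm

zinc: f(T) = -0.071·(T−10) [T>10 °C] = -0.0568
  SO₂ term: 0.0129·114.4^0.44·exp(0.046·56-0.0568) = 1.289
  Sd branch = 0.0175·Sd^0.57·e^(0.008·RH+0.085·T) = 2.685 μm/a
  sum: 1.289 + 2.685 → r_corr = 3.974 μm/a
ISO 9224: D(t) = r_corr · t^b with b = 0.813 (zinc, B1)
  D(2) = 3.974 × 2^0.813 = 3.974 × 1.757 = 6.982 μm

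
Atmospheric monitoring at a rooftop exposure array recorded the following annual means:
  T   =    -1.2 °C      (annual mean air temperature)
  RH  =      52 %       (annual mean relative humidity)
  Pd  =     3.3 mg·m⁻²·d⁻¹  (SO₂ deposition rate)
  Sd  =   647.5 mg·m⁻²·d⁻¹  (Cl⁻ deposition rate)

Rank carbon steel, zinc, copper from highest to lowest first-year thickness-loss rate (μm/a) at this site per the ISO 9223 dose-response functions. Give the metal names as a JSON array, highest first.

carbon steel: f(T) = +0.150·(T−10) [T≤10 °C] = -1.6800
  sulphur-dioxide contribution → 1.736 μm/a
  chloride contribution → 29.92 μm/a
  ⇒ r_corr(carbon steel) = 31.66 μm/a
zinc: f(T) = +0.038·(T−10) [T≤10 °C] = -0.4256
  sulphur-dioxide contribution → 0.1559 μm/a
  chloride contribution → 0.959 μm/a
  ⇒ r_corr(zinc) = 1.115 μm/a
copper: T≤10 °C ⇒ hinge +0.126·(-1.2−10) = -1.4112
  sulphur-dioxide contribution → 0.0379 μm/a
  chloride contribution → 0.3608 μm/a
  total first-year rate 0.3987 μm/a
Ordering by μm/a: carbon steel (31.7) > zinc (1.11) > copper (0.399)

["carbon steel", "zinc", "copper"]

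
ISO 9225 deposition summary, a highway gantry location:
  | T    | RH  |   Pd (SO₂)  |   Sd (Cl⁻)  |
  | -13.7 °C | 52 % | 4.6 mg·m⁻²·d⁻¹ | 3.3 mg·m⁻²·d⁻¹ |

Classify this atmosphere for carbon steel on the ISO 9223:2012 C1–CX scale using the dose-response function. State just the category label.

C1

carbon steel: temperature factor f = +0.150·(-23.7) = -3.5550
  sulphur-dioxide contribution → 0.3165 μm/a
  chloride contribution → 0.6876 μm/a
  total first-year rate 1.004 μm/a
ISO 9223 Table 2 (carbon steel): 0 < 1 ≤ 1.3 μm/a ⇒ C1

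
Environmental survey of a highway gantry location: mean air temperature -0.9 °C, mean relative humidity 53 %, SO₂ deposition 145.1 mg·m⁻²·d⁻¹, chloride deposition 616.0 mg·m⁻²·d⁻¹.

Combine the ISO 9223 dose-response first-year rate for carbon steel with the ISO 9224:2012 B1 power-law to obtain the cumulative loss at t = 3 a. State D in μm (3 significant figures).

D(3) = 77.4 μm

carbon steel: temperature factor f = +0.150·(-10.9) = -1.6350
  SO₂ term: 1.77·145.1^0.52·exp(0.02·53-1.6350) = 13.25
  Sd branch = 0.102·Sd^0.62·e^(0.033·RH+0.04·T) = 30.34 μm/a
  r_corr = 13.25 + 30.34 = 43.6 μm/a
ISO 9224: D(t) = r_corr · t^b with b = 0.523 (carbon steel, B1)
  D(3) = 43.6 × 3^0.523 = 43.6 × 1.776 = 77.45 μm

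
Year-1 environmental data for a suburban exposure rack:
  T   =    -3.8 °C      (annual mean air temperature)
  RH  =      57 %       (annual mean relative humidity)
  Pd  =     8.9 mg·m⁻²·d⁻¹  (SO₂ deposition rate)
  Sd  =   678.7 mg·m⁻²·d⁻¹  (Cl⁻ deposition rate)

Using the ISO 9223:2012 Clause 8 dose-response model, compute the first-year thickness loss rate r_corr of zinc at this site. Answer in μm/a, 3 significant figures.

r_corr = 1.10 μm/a

zinc: T≤10 °C ⇒ hinge +0.038·(-3.8−10) = -0.5244
  Pd branch = 0.0129·Pd^0.44·e^(0.046·RH+f) = 0.275 μm/a
  Cl⁻ term: 0.0175·678.7^0.57·exp(0.008·57+0.085·-3.8) = 0.822
  r_corr = 0.275 + 0.822 = 1.097 μm/a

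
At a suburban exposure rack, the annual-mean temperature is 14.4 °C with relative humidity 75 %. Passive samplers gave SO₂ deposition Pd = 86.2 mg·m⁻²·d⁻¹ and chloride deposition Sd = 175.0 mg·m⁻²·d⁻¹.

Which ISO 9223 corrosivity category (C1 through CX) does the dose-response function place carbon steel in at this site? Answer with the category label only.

C5

carbon steel: T>10 °C ⇒ hinge -0.054·(14.4−10) = -0.2376
  sulphur-dioxide contribution → 63.49 μm/a
  chloride contribution → 53 μm/a
  total first-year rate 116.5 μm/a
ISO 9223 Table 2 (carbon steel): 80 < 116 ≤ 200 μm/a ⇒ C5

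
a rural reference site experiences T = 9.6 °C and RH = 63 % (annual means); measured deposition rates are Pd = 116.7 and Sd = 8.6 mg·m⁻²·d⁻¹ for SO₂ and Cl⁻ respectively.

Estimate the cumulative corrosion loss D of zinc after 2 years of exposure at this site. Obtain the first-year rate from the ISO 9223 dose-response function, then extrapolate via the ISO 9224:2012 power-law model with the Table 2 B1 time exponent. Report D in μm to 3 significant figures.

zinc: f(T) = +0.038·(T−10) [T≤10 °C] = -0.0152
  Pd branch = 0.0129·Pd^0.44·e^(0.046·RH+f) = 1.871 μm/a
  Sd branch = 0.0175·Sd^0.57·e^(0.008·RH+0.085·T) = 0.2233 μm/a
  r_corr = 1.871 + 0.2233 = 2.094 μm/a
ISO 9224: D(t) = r_corr · t^b with b = 0.813 (zinc, B1)
  D(2) = 2.094 × 2^0.813 = 2.094 × 1.757 = 3.68 μm

D(2) = 3.68 μm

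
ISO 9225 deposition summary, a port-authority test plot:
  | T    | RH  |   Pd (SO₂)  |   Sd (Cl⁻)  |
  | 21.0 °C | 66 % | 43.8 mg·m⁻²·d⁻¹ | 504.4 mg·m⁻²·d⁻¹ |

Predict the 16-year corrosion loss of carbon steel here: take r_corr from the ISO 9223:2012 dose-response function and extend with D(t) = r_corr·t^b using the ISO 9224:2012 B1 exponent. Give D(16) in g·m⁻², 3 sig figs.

carbon steel: T>10 °C ⇒ hinge -0.054·(21.0−10) = -0.5940
  Pd branch = 1.77·Pd^0.52·e^(0.02·RH+f) = 26.11 μm/a
  Cl⁻ term: 0.102·504.4^0.62·exp(0.033·66+0.04·21.0) = 98.86
  sum: 26.11 + 98.86 → r_corr = 125 μm/a
Power-law: D(16) = r_corr · 16^0.523
  D(16) = 125 × 16^0.523 = 125 × 4.263 = 532.8 μm
  Mass loss = 532.8 μm × 7.85 g/cm³ = 4183 g·m⁻²

D(16) = 4.18e+03 g·m⁻²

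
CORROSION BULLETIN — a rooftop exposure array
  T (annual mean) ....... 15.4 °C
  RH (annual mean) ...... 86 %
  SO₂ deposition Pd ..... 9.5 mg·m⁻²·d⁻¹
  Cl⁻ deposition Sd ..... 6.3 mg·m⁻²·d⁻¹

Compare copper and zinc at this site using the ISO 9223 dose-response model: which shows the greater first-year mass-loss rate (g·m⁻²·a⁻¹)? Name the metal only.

copper: temperature factor f = -0.080·(5.4) = -0.4320
  sulphur-dioxide contribution → 0.9874 μm/a
  chloride contribution → 0.7922 μm/a
  total first-year rate 1.78 μm/a
  mass loss = 1.78 μm/a × 8.96 g/cm³ = 15.95 g·m⁻²·a⁻¹
zinc: f(T) = -0.071·(T−10) [T>10 °C] = -0.3834
  sulphur-dioxide contribution → 1.237 μm/a
  chloride contribution → 0.3681 μm/a
  ⇒ r_corr(zinc) = 1.605 μm/a
  mass loss = 1.605 μm/a × 7.14 g/cm³ = 11.46 g·m⁻²·a⁻¹
Ordering by g·m⁻²·a⁻¹: copper (15.9) > zinc (11.5)

copper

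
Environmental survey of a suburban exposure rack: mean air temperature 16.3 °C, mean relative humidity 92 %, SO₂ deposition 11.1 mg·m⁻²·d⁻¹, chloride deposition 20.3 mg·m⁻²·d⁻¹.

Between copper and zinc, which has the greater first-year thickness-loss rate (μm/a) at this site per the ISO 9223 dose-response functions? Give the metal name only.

copper: f(T) = -0.080·(T−10) [T>10 °C] = -0.5040
  SO₂ term: 0.0053·11.1^0.26·exp(0.059·92-0.5040) = 1.363
  Sd branch = 0.01025·Sd^0.27·e^(0.036·RH+0.049·T) = 1.409 μm/a
  sum: 1.363 + 1.409 → r_corr = 2.772 μm/a
zinc: temperature factor f = -0.071·(6.3) = -0.4473
  Pd branch = 0.0129·Pd^0.44·e^(0.046·RH+f) = 1.638 μm/a
  Sd branch = 0.0175·Sd^0.57·e^(0.008·RH+0.085·T) = 0.8122 μm/a
  sum: 1.638 + 0.8122 → r_corr = 2.45 μm/a
Ordering by μm/a: copper (2.77) > zinc (2.45)

copper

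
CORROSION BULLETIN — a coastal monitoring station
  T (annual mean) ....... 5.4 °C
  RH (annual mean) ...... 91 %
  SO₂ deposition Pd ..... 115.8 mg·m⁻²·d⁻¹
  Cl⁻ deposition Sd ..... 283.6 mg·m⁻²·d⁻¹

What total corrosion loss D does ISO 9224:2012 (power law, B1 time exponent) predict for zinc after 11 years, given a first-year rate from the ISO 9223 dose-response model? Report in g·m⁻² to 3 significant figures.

zinc: f(T) = +0.038·(T−10) [T≤10 °C] = -0.1748
  Pd branch = 0.0129·Pd^0.44·e^(0.046·RH+f) = 5.763 μm/a
  Sd branch = 0.0175·Sd^0.57·e^(0.008·RH+0.085·T) = 1.434 μm/a
  r_corr = 5.763 + 1.434 = 7.197 μm/a
ISO 9224: D(t) = r_corr · t^b with b = 0.813 (zinc, B1)
  D(11) = 7.197 × 11^0.813 = 7.197 × 7.025 = 50.56 μm
  Mass loss = 50.56 μm × 7.14 g/cm³ = 361 g·m⁻²

D(11) = 361 g·m⁻²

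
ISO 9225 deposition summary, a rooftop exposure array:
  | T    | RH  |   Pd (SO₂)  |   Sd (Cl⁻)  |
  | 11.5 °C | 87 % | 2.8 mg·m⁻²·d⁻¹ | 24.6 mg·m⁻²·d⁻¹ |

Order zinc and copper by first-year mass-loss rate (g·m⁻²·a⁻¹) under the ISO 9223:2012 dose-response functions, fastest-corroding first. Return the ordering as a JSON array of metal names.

["copper", "zinc"]

zinc: T>10 °C ⇒ hinge -0.071·(11.5−10) = -0.1065
  sulphur-dioxide contribution → 0.998 μm/a
  chloride contribution → 0.579 μm/a
  total first-year rate 1.577 μm/a
  mass loss = 1.577 μm/a × 7.14 g/cm³ = 11.26 g·m⁻²·a⁻¹
copper: T>10 °C ⇒ hinge -0.080·(11.5−10) = -0.1200
  sulphur-dioxide contribution → 1.041 μm/a
  chloride contribution → 0.98 μm/a
  ⇒ r_corr(copper) = 2.021 μm/a
  mass loss = 2.021 μm/a × 8.96 g/cm³ = 18.11 g·m⁻²·a⁻¹
Ordering by g·m⁻²·a⁻¹: copper (18.1) > zinc (11.3)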